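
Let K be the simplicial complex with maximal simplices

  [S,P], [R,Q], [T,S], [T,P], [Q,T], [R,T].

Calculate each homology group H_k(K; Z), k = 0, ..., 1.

Fix the vertex order P < Q < R < S < T and write every simplex with vertices in increasing order. Then dim K = 1 and the simplices of K are:

  0-simplices (5): P, Q, R, S, T
  1-simplices (6): PS, PT, QR, QT, RT, ST

so the chain groups are C_0 ≅ Z^5, C_1 ≅ Z^6.

∂_1: C_1 → C_0 sends each edge [p,q] (with p < q) to q − p. For instance
  ∂PT = T − P.
The 5×6 boundary matrix has rank 4 and Smith normal form diag(1,1,1,1).

Computing H_k = (kernel of ∂_k) / (image of ∂_{k+1}):

  H_0: rank C_0 − rank ∂_1 = 5 − 4 = 1, and the invariant factors of ∂_1 are all 1, so H_0 = Z.
  H_1: rank ker ∂_1 − rank ∂_2 = (6 − 4) − 0 = 2, and there is no ∂_2, so H_1 = Z^2.

As a check, the Euler characteristic is 5 − 6 = -1, which agrees with 1 − 2 = -1.

H_0 ≅ Z,  H_1 ≅ Z^2.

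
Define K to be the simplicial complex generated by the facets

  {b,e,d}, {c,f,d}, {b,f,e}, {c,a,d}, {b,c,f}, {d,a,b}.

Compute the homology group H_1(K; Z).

We work with the vertex ordering a < b < c < d < e < f. The simplices of K, each written with vertices in increasing order, are:

  0-simplices (6): a, b, c, d, e, f
  1-simplices (12): ab, ac, ad, bc, bd, be, bf, cd, cf, de, df, ef
  2-simplices (6): abd, acd, bcf, bde, bef, cdf

giving chain groups C_0 ≅ Z^6, C_1 ≅ Z^12, C_2 ≅ Z^6.

The boundary map ∂_1: C_1 → C_0 is given by ∂[p,q] = [q] − [p].
This gives a 6×12 integer matrix of rank 5; reducing to Smith normal form yields diagonal entries (1,1,1,1,1).

The boundary map ∂_2: C_2 → C_1 sends each 2-simplex [p,q,r] to [q,r] − [p,r] + [p,q]. For instance
  ∂cdf = df − cf + cd,
  ∂bde = de − be + bd.
The 12×6 boundary matrix has rank 6 and Smith normal form diag(1,1,1,1,1,1).

Computing H_k = (kernel of ∂_k) / (image of ∂_{k+1}):

  H_1: rank ker ∂_1 − rank ∂_2 = (12 − 5) − 6 = 1, and the invariant factors of ∂_2 are all 1, so H_1 = Z.

H_1 = Z.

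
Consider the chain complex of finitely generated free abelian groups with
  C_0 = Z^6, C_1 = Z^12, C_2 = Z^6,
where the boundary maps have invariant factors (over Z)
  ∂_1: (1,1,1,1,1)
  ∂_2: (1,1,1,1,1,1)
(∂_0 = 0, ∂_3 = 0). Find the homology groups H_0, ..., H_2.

H_0 ≅ Z,  H_1 ≅ Z,  H_2 = 0.

H_0: b_0 = 6 − 0 − 5 = 1; torsion from ∂_1 factors > 1: none. So H_0 ≅ Z.
H_1: b_1 = 12 − 5 − 6 = 1; torsion from ∂_2 factors > 1: none. So H_1 ≅ Z.
H_2: b_2 = 6 − 6 − 0 = 0; torsion from ∂_3 factors > 1: none. So H_2 ≅ 0.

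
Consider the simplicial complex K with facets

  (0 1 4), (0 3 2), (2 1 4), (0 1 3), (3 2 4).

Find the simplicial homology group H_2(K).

H_2 ≅ 0.

We work with the vertex ordering 0 < 1 < 2 < 3 < 4. The simplices of K, each written with vertices in increasing order, are:

  0-simplices (5): [0], [1], [2], [3], [4]
  1-simplices (10): [0,1], [0,2], [0,3], [0,4], [1,2], [1,3], [1,4], [2,3], [2,4], [3,4]
  2-simplices (5): [0,1,3], [0,1,4], [0,2,3], [1,2,4], [2,3,4]

giving chain groups C_0 ≅ Z^5, C_1 ≅ Z^10, C_2 ≅ Z^5.

∂_1: C_1 → C_0 maps an edge to its endpoints' difference, ∂[p,q] = q − p. For instance
  ∂[0,4] = [4] − [0].
This gives a 5×10 integer matrix of rank 4; reducing to Smith normal form yields diagonal entries (1,1,1,1).

Boundary ∂_2: C_2 → C_1 maps a triangle to the signed sum of its edges. For instance
  ∂[0,1,4] = [1,4] − [0,4] + [0,1],
  ∂[0,2,3] = [2,3] − [0,3] + [0,2].
This gives a 10×5 integer matrix of rank 5; reducing to Smith normal form yields diagonal entries (1,1,1,1,1).

Computing H_k = (kernel of ∂_k) / (image of ∂_{k+1}):

  H_2: rank ker ∂_2 − rank ∂_3 = (5 − 5) − 0 = 0, and there is no ∂_3, so H_2 ≅ 0.

(K is a triangulation of the Möbius band.)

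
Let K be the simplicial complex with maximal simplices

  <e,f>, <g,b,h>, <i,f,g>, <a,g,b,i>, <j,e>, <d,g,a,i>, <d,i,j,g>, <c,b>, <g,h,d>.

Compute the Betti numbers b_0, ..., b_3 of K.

Fix the vertex order a < b < c < d < e < f < g < h < i < j and write every simplex with vertices in increasing order. Then dim K = 3 and the simplices of K are:

  0-simplices (10): a, b, c, d, e, f, g, h, i, j
  1-simplices (20): ab, ad, ag, ai, bc, bg, bh, bi, dg, dh, di, dj, ef, ej, fg, fi, gh, gi, gj, ij
  2-simplices (13): abg, abi, adg, adi, agi, bgh, bgi, dgh, dgi, dgj, dij, fgi, gij
  3-simplices (3): abgi, adgi, dgij

Hence C_0 ≅ Z^10, C_1 ≅ Z^20, C_2 ≅ Z^13, C_3 ≅ Z^3.

∂_1: C_1 → C_0 is given by ∂[p,q] = [q] − [p]. For instance
  ∂bc = c − b.
The 10×20 boundary matrix has rank 9 and Smith normal form diag(1,1,1,1,1,1,1,1,1).

The boundary map ∂_2: C_2 → C_1 acts by ∂[p,q,r] = [q,r] − [p,r] + [p,q]. For instance
  ∂gij = ij − gj + gi,
  ∂agi = gi − ai + ag.
The 20×13 boundary matrix has rank 10 and Smith normal form diag(1,1,1,1,1,1,1,1,1,1).

∂_3: C_3 → C_2 sends each 3-simplex σ to the alternating sum Σ_i (−1)^i (σ with its i-th vertex removed). For instance
  ∂dgij = gij − dij + dgj − dgi,
  ∂adgi = dgi − agi + adi − adg.
The resulting 13×3 matrix has rank 3, and its Smith normal form has invariant factors (1,1,1).

From H_k ≅ ker(∂_k) / im(∂_{k+1}) we obtain:

  H_0: rank C_0 − rank ∂_1 = 10 − 9 = 1, and the invariant factors of ∂_1 are all 1, so H_0 ≅ Z.
  H_1: rank ker ∂_1 − rank ∂_2 = (20 − 9) − 10 = 1, and the invariant factors of ∂_2 are all 1, so H_1 ≅ Z.
  H_2: rank ker ∂_2 − rank ∂_3 = (13 − 10) − 3 = 0, and the invariant factors of ∂_3 are all 1, so H_2 ≅ 0.
  H_3: rank ker ∂_3 − rank ∂_4 = (3 − 3) − 0 = 0, and there is no ∂_4, so H_3 ≅ 0.

As a check, the Euler characteristic is 10 − 20 + 13 − 3 = 0, which agrees with 1 − 1 + 0 − 0 = 0.

Hence the Betti numbers are b_0 = 1, b_1 = 1, b_2 = 0, b_3 = 0.

b_0 = 1, b_1 = 1, b_2 = 0, b_3 = 0.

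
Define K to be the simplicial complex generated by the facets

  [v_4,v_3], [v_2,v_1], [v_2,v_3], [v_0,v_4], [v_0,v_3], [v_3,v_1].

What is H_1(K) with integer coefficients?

Order the vertices as v_0 < v_1 < v_2 < v_3 < v_4. Listing each simplex with vertices in this order, K has dimension 1 with simplices:

  0-simplices (5): [v_0], [v_1], [v_2], [v_3], [v_4]
  1-simplices (6): [v_0,v_3], [v_0,v_4], [v_1,v_2], [v_1,v_3], [v_2,v_3], [v_3,v_4]

so the chain groups are C_0 ≅ Z^5, C_1 ≅ Z^6.

∂_1: C_1 → C_0 is given by ∂[p,q] = [q] − [p]. For instance
  ∂[v_0,v_3] = [v_3] − [v_0].
The 5×6 boundary matrix has rank 4 and Smith normal form diag(1,1,1,1).

Reading off H_k = ker ∂_k / im ∂_{k+1}:

  H_1: rank ker ∂_1 − rank ∂_2 = (6 − 4) − 0 = 2, and there is no ∂_2, so H_1 = Z^2.

(K is a triangulation of a wedge of 2 circles.)

H_1 ≅ Z^2.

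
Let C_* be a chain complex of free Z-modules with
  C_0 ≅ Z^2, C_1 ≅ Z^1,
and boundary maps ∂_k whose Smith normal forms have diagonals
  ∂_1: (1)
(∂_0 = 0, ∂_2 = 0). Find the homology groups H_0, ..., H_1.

H_0: b_0 = 2 − 0 − 1 = 1; torsion from ∂_1 factors > 1: none. So H_0 ≅ Z.
H_1: b_1 = 1 − 1 − 0 = 0; torsion from ∂_2 factors > 1: none. So H_1 ≅ 0.

H_0 ≅ Z,  H_1 = 0.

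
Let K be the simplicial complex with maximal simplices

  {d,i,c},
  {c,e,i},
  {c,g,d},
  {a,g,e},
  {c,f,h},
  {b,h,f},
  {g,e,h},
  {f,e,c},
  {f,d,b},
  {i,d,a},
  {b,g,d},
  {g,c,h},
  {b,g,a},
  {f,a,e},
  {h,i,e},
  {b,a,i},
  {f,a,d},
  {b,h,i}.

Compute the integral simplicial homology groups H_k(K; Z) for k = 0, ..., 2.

H_0 ≅ Z,  H_1 ≅ Z ⊕ Z/2,  H_2 = 0.

Fix the vertex order a < b < c < d < e < f < g < h < i and write every simplex with vertices in increasing order. Then dim K = 2 and the simplices of K are:

  0-simplices (9): a, b, c, d, e, f, g, h, i
  1-simplices (27): ab, ad, ae, af, ag, ai, bd, bf, bg, bh, bi, cd, ce, cf, cg, ch, ci, df, dg, di, ef, eg, eh, ei, fh, gh, hi
  2-simplices (18): abg, abi, adf, adi, aef, aeg, bdf, bdg, bfh, bhi, cdg, cdi, cef, cei, cfh, cgh, egh, ehi

giving chain groups C_0 ≅ Z^9, C_1 ≅ Z^27, C_2 ≅ Z^18.

∂_1: C_1 → C_0 maps an edge to its endpoints' difference, ∂[p,q] = q − p. For instance
  ∂bg = g − b.
The resulting 9×27 matrix has rank 8, and its Smith normal form has invariant factors (1,1,1,1,1,1,1,1).

∂_2: C_2 → C_1 maps a triangle to the signed sum of its edges. For instance
  ∂cef = ef − cf + ce,
  ∂bdf = df − bf + bd.
As a 27×18 matrix over Z this has rank 18, with invariant factors (1,1,1,1,1,1,1,1,1,1,1,1,1,1,1,1,1,2).

Reading off H_k = ker ∂_k / im ∂_{k+1}:

  H_0: rank C_0 − rank ∂_1 = 9 − 8 = 1, and the invariant factors of ∂_1 are all 1, so H_0 = Z.
  H_1: rank ker ∂_1 − rank ∂_2 = (27 − 8) − 18 = 1, and ∂_2 has invariant factor 2 > 1, so H_1 = Z ⊕ Z/2.
  H_2: rank ker ∂_2 − rank ∂_3 = (18 − 18) − 0 = 0, and there is no ∂_3, so H_2 = 0.

As a check, the Euler characteristic is 9 − 27 + 18 = 0, which agrees with 1 − 1 + 0 = 0.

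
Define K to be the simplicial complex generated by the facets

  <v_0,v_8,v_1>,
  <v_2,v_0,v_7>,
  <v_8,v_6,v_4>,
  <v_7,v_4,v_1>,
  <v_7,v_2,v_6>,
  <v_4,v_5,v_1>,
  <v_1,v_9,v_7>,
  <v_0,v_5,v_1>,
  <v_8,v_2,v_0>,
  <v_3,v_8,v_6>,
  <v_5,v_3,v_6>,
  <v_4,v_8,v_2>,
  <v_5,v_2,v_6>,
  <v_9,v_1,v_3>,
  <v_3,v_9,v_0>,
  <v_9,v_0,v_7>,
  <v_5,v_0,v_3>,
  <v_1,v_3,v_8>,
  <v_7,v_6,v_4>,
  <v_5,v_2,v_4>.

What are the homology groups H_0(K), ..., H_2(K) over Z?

H_0 ≅ Z,  H_1 ≅ Z ⊕ Z/2Z,  H_2 = 0.

Order the vertices as v_0 < v_1 < v_2 < v_3 < v_4 < v_5 < v_6 < v_7 < v_8 < v_9. Listing each simplex with vertices in this order, K has dimension 2 with simplices:

  0-simplices (10): [v_0], [v_1], [v_2], [v_3], [v_4], [v_5], [v_6], [v_7], [v_8], [v_9]
  1-simplices (30): (30 of them)
  2-simplices (20): (20 of them)

so the chain groups are C_0 ≅ Z^10, C_1 ≅ Z^30, C_2 ≅ Z^20.

Boundary ∂_1: C_1 → C_0 is given by ∂[p,q] = [q] − [p]. For instance
  ∂[v_0,v_3] = [v_3] − [v_0].
The 10×30 boundary matrix has rank 9 and Smith normal form diag(1,1,1,1,1,1,1,1,1).

Boundary ∂_2: C_2 → C_1 acts by ∂[p,q,r] = [q,r] − [p,r] + [p,q]. For instance
  ∂[v_0,v_2,v_7] = [v_2,v_7] − [v_0,v_7] + [v_0,v_2],
  ∂[v_0,v_7,v_9] = [v_7,v_9] − [v_0,v_9] + [v_0,v_7].
The 30×20 boundary matrix has rank 20 and Smith normal form diag(1,1,1,1,1,1,1,1,1,1,1,1,1,1,1,1,1,1,1,2).

Now H_k = ker ∂_k / im ∂_{k+1}, so:

  H_0: rank C_0 − rank ∂_1 = 10 − 9 = 1, and the invariant factors of ∂_1 are all 1, so H_0 ≅ Z.
  H_1: rank ker ∂_1 − rank ∂_2 = (30 − 9) − 20 = 1, and ∂_2 has invariant factor 2 > 1, so H_1 ≅ Z ⊕ Z/2Z.
  H_2: rank ker ∂_2 − rank ∂_3 = (20 − 20) − 0 = 0, and there is no ∂_3, so H_2 ≅ 0.

As a check, the Euler characteristic is 10 − 30 + 20 = 0, which agrees with 1 − 1 + 0 = 0.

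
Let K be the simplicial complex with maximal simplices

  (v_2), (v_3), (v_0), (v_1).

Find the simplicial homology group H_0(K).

H_0 = Z^4.

Order the vertices as v_0 < v_1 < v_2 < v_3. Listing each simplex with vertices in this order, K has dimension 0 with simplices:

  0-simplices (4): [v_0], [v_1], [v_2], [v_3]

giving chain groups C_0 ≅ Z^4.

Reading off H_k = ker ∂_k / im ∂_{k+1}:

  H_0: rank C_0 − rank ∂_1 = 4 − 0 = 4, and there is no ∂_1, so H_0 ≅ Z^4.

(K is a triangulation of a set of 4 points.)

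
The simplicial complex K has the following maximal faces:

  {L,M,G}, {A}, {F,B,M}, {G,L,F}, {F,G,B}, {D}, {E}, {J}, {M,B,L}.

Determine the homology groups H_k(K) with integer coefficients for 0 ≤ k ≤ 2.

Take the total order A < B < D < E < F < G < J < L < M on the vertex set. Then K (dimension 2) consists of the simplices:

  0-simplices (9): A, B, D, E, F, G, J, L, M
  1-simplices (10): BF, BG, BL, BM, FG, FL, FM, GL, GM, LM
  2-simplices (5): BFG, BFM, BLM, FGL, GLM

giving chain groups C_0 ≅ Z^9, C_1 ≅ Z^10, C_2 ≅ Z^5.

The boundary map ∂_1: C_1 → C_0 sends each edge [p,q] (with p < q) to q − p.
The resulting 9×10 matrix has rank 4, and its Smith normal form has invariant factors (1,1,1,1).

Boundary ∂_2: C_2 → C_1 acts by ∂[p,q,r] = [q,r] − [p,r] + [p,q]. For instance
  ∂BLM = LM − BM + BL,
  ∂FGL = GL − FL + FG.
This gives a 10×5 integer matrix of rank 5; reducing to Smith normal form yields diagonal entries (1,1,1,1,1).

Computing H_k = (kernel of ∂_k) / (image of ∂_{k+1}):

  H_0: rank C_0 − rank ∂_1 = 9 − 4 = 5, and the invariant factors of ∂_1 are all 1, so H_0 ≅ Z^5.
  H_1: rank ker ∂_1 − rank ∂_2 = (10 − 4) − 5 = 1, and the invariant factors of ∂_2 are all 1, so H_1 ≅ Z.
  H_2: rank ker ∂_2 − rank ∂_3 = (5 − 5) − 0 = 0, and there is no ∂_3, so H_2 ≅ 0.

(K is a triangulation of the disjoint union of a set of 4 points and the Möbius band.)

H_0 = Z^5,  H_1 = Z,  H_2 = 0.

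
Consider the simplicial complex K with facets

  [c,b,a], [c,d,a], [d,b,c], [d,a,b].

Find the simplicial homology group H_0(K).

H_0 ≅ Z.

Take the total order a < b < c < d on the vertex set. Then K (dimension 2) consists of the simplices:

  0-simplices (4): a, b, c, d
  1-simplices (6): ab, ac, ad, bc, bd, cd
  2-simplices (4): abc, abd, acd, bcd

giving chain groups C_0 ≅ Z^4, C_1 ≅ Z^6, C_2 ≅ Z^4.

Boundary ∂_1: C_1 → C_0 maps an edge to its endpoints' difference, ∂[p,q] = q − p.
The resulting 4×6 matrix has rank 3, and its Smith normal form has invariant factors (1,1,1).

The boundary map ∂_2: C_2 → C_1 maps a triangle to the signed sum of its edges. For instance
  ∂acd = cd − ad + ac,
  ∂abc = bc − ac + ab.
The resulting 6×4 matrix has rank 3, and its Smith normal form has invariant factors (1,1,1).

Now H_k = ker ∂_k / im ∂_{k+1}, so:

  H_0: rank C_0 − rank ∂_1 = 4 − 3 = 1, and the invariant factors of ∂_1 are all 1, so H_0 = Z.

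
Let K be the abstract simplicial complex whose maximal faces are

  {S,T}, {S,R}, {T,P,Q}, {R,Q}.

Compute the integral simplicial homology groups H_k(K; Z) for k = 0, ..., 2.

H_0 ≅ Z,  H_1 ≅ Z,  H_2 = 0.

Take the total order P < Q < R < S < T on the vertex set. Then K (dimension 2) consists of the simplices:

  0-simplices (5): P, Q, R, S, T
  1-simplices (6): PQ, PT, QR, QT, RS, ST
  2-simplices (1): PQT

so the chain groups are C_0 ≅ Z^5, C_1 ≅ Z^6, C_2 ≅ Z^1.

The boundary map ∂_1: C_1 → C_0 maps an edge to its endpoints' difference, ∂[p,q] = q − p.
As a 5×6 matrix over Z this has rank 4, with invariant factors (1,1,1,1).

The boundary map ∂_2: C_2 → C_1 maps a triangle to the signed sum of its edges. For instance
  ∂PQT = QT − PT + PQ.
This gives a 6×1 integer matrix of rank 1; reducing to Smith normal form yields diagonal entries (1).

Computing H_k = (kernel of ∂_k) / (image of ∂_{k+1}):

  H_0: rank C_0 − rank ∂_1 = 5 − 4 = 1, and the invariant factors of ∂_1 are all 1, so H_0 ≅ Z.
  H_1: rank ker ∂_1 − rank ∂_2 = (6 − 4) − 1 = 1, and the invariant factors of ∂_2 are all 1, so H_1 ≅ Z.
  H_2: rank ker ∂_2 − rank ∂_3 = (1 − 1) − 0 = 0, and there is no ∂_3, so H_2 ≅ 0.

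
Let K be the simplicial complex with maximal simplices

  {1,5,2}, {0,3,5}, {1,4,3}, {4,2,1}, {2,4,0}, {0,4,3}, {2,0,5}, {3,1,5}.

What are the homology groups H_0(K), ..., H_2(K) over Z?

Take the total order 0 < 1 < 2 < 3 < 4 < 5 on the vertex set. Then K (dimension 2) consists of the simplices:

  0-simplices (6): [0], [1], [2], [3], [4], [5]
  1-simplices (12): [0,2], [0,3], [0,4], [0,5], [1,2], [1,3], [1,4], [1,5], [2,4], [2,5], [3,4], [3,5]
  2-simplices (8): [0,2,4], [0,2,5], [0,3,4], [0,3,5], [1,2,4], [1,2,5], [1,3,4], [1,3,5]

giving chain groups C_0 ≅ Z^6, C_1 ≅ Z^12, C_2 ≅ Z^8.

Boundary ∂_1: C_1 → C_0 is given by ∂[p,q] = [q] − [p]. For instance
  ∂[2,4] = [4] − [2].
This gives a 6×12 integer matrix of rank 5; reducing to Smith normal form yields diagonal entries (1,1,1,1,1).

Boundary ∂_2: C_2 → C_1 sends each 2-simplex [p,q,r] to [q,r] − [p,r] + [p,q]. For instance
  ∂[0,2,5] = [2,5] − [0,5] + [0,2],
  ∂[1,2,5] = [2,5] − [1,5] + [1,2].
The resulting 12×8 matrix has rank 7, and its Smith normal form has invariant factors (1,1,1,1,1,1,1).

Reading off H_k = ker ∂_k / im ∂_{k+1}:

  H_0: rank C_0 − rank ∂_1 = 6 − 5 = 1, and the invariant factors of ∂_1 are all 1, so H_0 = Z.
  H_1: rank ker ∂_1 − rank ∂_2 = (12 − 5) − 7 = 0, and the invariant factors of ∂_2 are all 1, so H_1 = 0.
  H_2: rank ker ∂_2 − rank ∂_3 = (8 − 7) − 0 = 1, and there is no ∂_3, so H_2 = Z.

(K is a triangulation of the 2-sphere S^2.)

H_0 ≅ Z,  H_1 = 0,  H_2 ≅ Z.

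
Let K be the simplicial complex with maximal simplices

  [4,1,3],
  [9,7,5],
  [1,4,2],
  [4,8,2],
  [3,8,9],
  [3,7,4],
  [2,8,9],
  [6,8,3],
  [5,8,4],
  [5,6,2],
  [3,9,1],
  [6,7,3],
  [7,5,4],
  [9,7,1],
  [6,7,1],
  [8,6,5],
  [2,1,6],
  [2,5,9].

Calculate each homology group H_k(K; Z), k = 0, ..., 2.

H_0 = Z,  H_1 = Z ⊕ Z/2,  H_2 = 0.

We work with the vertex ordering 1 < 2 < 3 < 4 < 5 < 6 < 7 < 8 < 9. The simplices of K, each written with vertices in increasing order, are:

  0-simplices (9): [1], [2], [3], [4], [5], [6], [7], [8], [9]
  1-simplices (27): (27 of them)
  2-simplices (18): [1,2,4], [1,2,6], [1,3,4], [1,3,9], [1,6,7], [1,7,9], [2,4,8], [2,5,6], [2,5,9], [2,8,9], [3,4,7], [3,6,7], [3,6,8], [3,8,9], [4,5,7], [4,5,8], [5,6,8], [5,7,9]

so the chain groups are C_0 ≅ Z^9, C_1 ≅ Z^27, C_2 ≅ Z^18.

Boundary ∂_1: C_1 → C_0 is given by ∂[p,q] = [q] − [p]. For instance
  ∂[3,6] = [6] − [3].
This gives a 9×27 integer matrix of rank 8; reducing to Smith normal form yields diagonal entries (1,1,1,1,1,1,1,1).

The boundary map ∂_2: C_2 → C_1 sends each 2-simplex [p,q,r] to [q,r] − [p,r] + [p,q]. For instance
  ∂[2,5,6] = [5,6] − [2,6] + [2,5],
  ∂[4,5,8] = [5,8] − [4,8] + [4,5].
The 27×18 boundary matrix has rank 18 and Smith normal form diag(1,1,1,1,1,1,1,1,1,1,1,1,1,1,1,1,1,2).

Now H_k = ker ∂_k / im ∂_{k+1}, so:

  H_0: rank C_0 − rank ∂_1 = 9 − 8 = 1, and the invariant factors of ∂_1 are all 1, so H_0 ≅ Z.
  H_1: rank ker ∂_1 − rank ∂_2 = (27 − 8) − 18 = 1, and ∂_2 has invariant factor 2 > 1, so H_1 ≅ Z ⊕ Z/2.
  H_2: rank ker ∂_2 − rank ∂_3 = (18 − 18) − 0 = 0, and there is no ∂_3, so H_2 ≅ 0.

As a check, the Euler characteristic is 9 − 27 + 18 = 0, which agrees with 1 − 1 + 0 = 0.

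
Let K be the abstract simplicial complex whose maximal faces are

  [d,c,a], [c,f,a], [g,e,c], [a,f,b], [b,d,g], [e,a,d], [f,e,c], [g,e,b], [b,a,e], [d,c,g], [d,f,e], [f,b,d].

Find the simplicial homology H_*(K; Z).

Order the vertices as a < b < c < d < e < f < g. Listing each simplex with vertices in this order, K has dimension 2 with simplices:

  0-simplices (7): a, b, c, d, e, f, g
  1-simplices (18): ab, ac, ad, ae, af, bd, be, bf, bg, cd, ce, cf, cg, de, df, dg, ef, eg
  2-simplices (12): abe, abf, acd, acf, ade, bdf, bdg, beg, cdg, cef, ceg, def

giving chain groups C_0 ≅ Z^7, C_1 ≅ Z^18, C_2 ≅ Z^12.

Boundary ∂_1: C_1 → C_0 maps an edge to its endpoints' difference, ∂[p,q] = q − p. For instance
  ∂bg = g − b.
As a 7×18 matrix over Z this has rank 6, with invariant factors (1,1,1,1,1,1).

∂_2: C_2 → C_1 sends each 2-simplex [p,q,r] to [q,r] − [p,r] + [p,q]. For instance
  ∂bdg = dg − bg + bd,
  ∂beg = eg − bg + be.
This gives a 18×12 integer matrix of rank 12; reducing to Smith normal form yields diagonal entries (1,1,1,1,1,1,1,1,1,1,1,2).

Reading off H_k = ker ∂_k / im ∂_{k+1}:

  H_0: rank C_0 − rank ∂_1 = 7 − 6 = 1, and the invariant factors of ∂_1 are all 1, so H_0 = Z.
  H_1: rank ker ∂_1 − rank ∂_2 = (18 − 6) − 12 = 0, and ∂_2 has invariant factor 2 > 1, so H_1 = Z/2Z.
  H_2: rank ker ∂_2 − rank ∂_3 = (12 − 12) − 0 = 0, and there is no ∂_3, so H_2 = 0.

As a check, the Euler characteristic is 7 − 18 + 12 = 1, which agrees with 1 − 0 + 0 = 1.

H_0 = Z,  H_1 = Z/2Z,  H_2 = 0.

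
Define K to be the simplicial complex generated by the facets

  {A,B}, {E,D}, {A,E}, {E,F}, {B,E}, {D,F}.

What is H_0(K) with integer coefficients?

H_0 ≅ Z.

Fix the vertex order A < B < D < E < F and write every simplex with vertices in increasing order. Then dim K = 1 and the simplices of K are:

  0-simplices (5): A, B, D, E, F
  1-simplices (6): AB, AE, BE, DE, DF, EF

Hence C_0 ≅ Z^5, C_1 ≅ Z^6.

∂_1: C_1 → C_0 sends each edge [p,q] (with p < q) to q − p. For instance
  ∂AB = B − A.
As a 5×6 matrix over Z this has rank 4, with invariant factors (1,1,1,1).

Computing H_k = (kernel of ∂_k) / (image of ∂_{k+1}):

  H_0: rank C_0 − rank ∂_1 = 5 − 4 = 1, and the invariant factors of ∂_1 are all 1, so H_0 = Z.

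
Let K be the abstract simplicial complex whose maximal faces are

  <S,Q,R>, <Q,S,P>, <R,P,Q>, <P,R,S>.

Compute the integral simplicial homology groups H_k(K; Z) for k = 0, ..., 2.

H_0 = Z,  H_1 = 0,  H_2 = Z.

Order the vertices as P < Q < R < S. Listing each simplex with vertices in this order, K has dimension 2 with simplices:

  0-simplices (4): P, Q, R, S
  1-simplices (6): PQ, PR, PS, QR, QS, RS
  2-simplices (4): PQR, PQS, PRS, QRS

so the chain groups are C_0 ≅ Z^4, C_1 ≅ Z^6, C_2 ≅ Z^4.

Boundary ∂_1: C_1 → C_0 sends each edge [p,q] (with p < q) to q − p.
The resulting 4×6 matrix has rank 3, and its Smith normal form has invariant factors (1,1,1).

The boundary map ∂_2: C_2 → C_1 acts by ∂[p,q,r] = [q,r] − [p,r] + [p,q]. For instance
  ∂QRS = RS − QS + QR,
  ∂PQS = QS − PS + PQ.
The resulting 6×4 matrix has rank 3, and its Smith normal form has invariant factors (1,1,1).

Reading off H_k = ker ∂_k / im ∂_{k+1}:

  H_0: rank C_0 − rank ∂_1 = 4 − 3 = 1, and the invariant factors of ∂_1 are all 1, so H_0 ≅ Z.
  H_1: rank ker ∂_1 − rank ∂_2 = (6 − 3) − 3 = 0, and the invariant factors of ∂_2 are all 1, so H_1 ≅ 0.
  H_2: rank ker ∂_2 − rank ∂_3 = (4 − 3) − 0 = 1, and there is no ∂_3, so H_2 ≅ Z.

(K is a triangulation of the 2-sphere S^2.)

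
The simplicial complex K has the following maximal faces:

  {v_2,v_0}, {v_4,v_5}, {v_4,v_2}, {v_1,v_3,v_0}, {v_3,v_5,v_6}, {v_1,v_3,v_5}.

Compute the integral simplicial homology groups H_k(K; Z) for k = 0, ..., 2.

Order the vertices as v_0 < v_1 < v_2 < v_3 < v_4 < v_5 < v_6. Listing each simplex with vertices in this order, K has dimension 2 with simplices:

  0-simplices (7): [v_0], [v_1], [v_2], [v_3], [v_4], [v_5], [v_6]
  1-simplices (10): [v_0,v_1], [v_0,v_2], [v_0,v_3], [v_1,v_3], [v_1,v_5], [v_2,v_4], [v_3,v_5], [v_3,v_6], [v_4,v_5], [v_5,v_6]
  2-simplices (3): [v_0,v_1,v_3], [v_1,v_3,v_5], [v_3,v_5,v_6]

giving chain groups C_0 ≅ Z^7, C_1 ≅ Z^10, C_2 ≅ Z^3.

Boundary ∂_1: C_1 → C_0 maps an edge to its endpoints' difference, ∂[p,q] = q − p.
The 7×10 boundary matrix has rank 6 and Smith normal form diag(1,1,1,1,1,1).

The boundary map ∂_2: C_2 → C_1 sends each 2-simplex [p,q,r] to [q,r] − [p,r] + [p,q]. For instance
  ∂[v_3,v_5,v_6] = [v_5,v_6] − [v_3,v_6] + [v_3,v_5],
  ∂[v_0,v_1,v_3] = [v_1,v_3] − [v_0,v_3] + [v_0,v_1].
As a 10×3 matrix over Z this has rank 3, with invariant factors (1,1,1).

From H_k ≅ ker(∂_k) / im(∂_{k+1}) we obtain:

  H_0: rank C_0 − rank ∂_1 = 7 − 6 = 1, and the invariant factors of ∂_1 are all 1, so H_0 ≅ Z.
  H_1: rank ker ∂_1 − rank ∂_2 = (10 − 6) − 3 = 1, and the invariant factors of ∂_2 are all 1, so H_1 ≅ Z.
  H_2: rank ker ∂_2 − rank ∂_3 = (3 − 3) − 0 = 0, and there is no ∂_3, so H_2 ≅ 0.

H_0 ≅ Z,  H_1 ≅ Z,  H_2 = 0.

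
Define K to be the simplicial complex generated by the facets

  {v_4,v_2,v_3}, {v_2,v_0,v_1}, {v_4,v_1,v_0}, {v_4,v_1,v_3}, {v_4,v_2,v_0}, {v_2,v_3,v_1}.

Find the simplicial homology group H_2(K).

K has 5 vertices, 9 edges, 6 triangles.
rank ∂_2 = 5, rank ∂_3 = 0 ⇒ b_2 = 6 − 5 − 0 = 1. So H_2 ≅ Z.

H_2 = Z.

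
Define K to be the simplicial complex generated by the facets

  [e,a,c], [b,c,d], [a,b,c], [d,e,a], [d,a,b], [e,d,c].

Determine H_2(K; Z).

We work with the vertex ordering a < b < c < d < e. The simplices of K, each written with vertices in increasing order, are:

  0-simplices (5): a, b, c, d, e
  1-simplices (9): ab, ac, ad, ae, bc, bd, cd, ce, de
  2-simplices (6): abc, abd, ace, ade, bcd, cde

Hence C_0 ≅ Z^5, C_1 ≅ Z^9, C_2 ≅ Z^6.

∂_1: C_1 → C_0 sends each edge [p,q] (with p < q) to q − p. For instance
  ∂ce = e − c.
The resulting 5×9 matrix has rank 4, and its Smith normal form has invariant factors (1,1,1,1).

Boundary ∂_2: C_2 → C_1 maps a triangle to the signed sum of its edges. For instance
  ∂cde = de − ce + cd,
  ∂bcd = cd − bd + bc.
As a 9×6 matrix over Z this has rank 5, with invariant factors (1,1,1,1,1).

From H_k ≅ ker(∂_k) / im(∂_{k+1}) we obtain:

  H_2: rank ker ∂_2 − rank ∂_3 = (6 − 5) − 0 = 1, and there is no ∂_3, so H_2 = Z.

H_2 ≅ Z.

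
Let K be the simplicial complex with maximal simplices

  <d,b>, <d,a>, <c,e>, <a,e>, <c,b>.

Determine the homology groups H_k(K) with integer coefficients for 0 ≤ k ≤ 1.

H_0 = Z,  H_1 = Z.

Fix the vertex order a < b < c < d < e and write every simplex with vertices in increasing order. Then dim K = 1 and the simplices of K are:

  0-simplices (5): a, b, c, d, e
  1-simplices (5): ad, ae, bc, bd, ce

giving chain groups C_0 ≅ Z^5, C_1 ≅ Z^5.

The boundary map ∂_1: C_1 → C_0 is given by ∂[p,q] = [q] − [p]. For instance
  ∂ce = e − c.
This gives a 5×5 integer matrix of rank 4; reducing to Smith normal form yields diagonal entries (1,1,1,1).

Computing H_k = (kernel of ∂_k) / (image of ∂_{k+1}):

  H_0: rank C_0 − rank ∂_1 = 5 − 4 = 1, and the invariant factors of ∂_1 are all 1, so H_0 = Z.
  H_1: rank ker ∂_1 − rank ∂_2 = (5 − 4) − 0 = 1, and there is no ∂_2, so H_1 = Z.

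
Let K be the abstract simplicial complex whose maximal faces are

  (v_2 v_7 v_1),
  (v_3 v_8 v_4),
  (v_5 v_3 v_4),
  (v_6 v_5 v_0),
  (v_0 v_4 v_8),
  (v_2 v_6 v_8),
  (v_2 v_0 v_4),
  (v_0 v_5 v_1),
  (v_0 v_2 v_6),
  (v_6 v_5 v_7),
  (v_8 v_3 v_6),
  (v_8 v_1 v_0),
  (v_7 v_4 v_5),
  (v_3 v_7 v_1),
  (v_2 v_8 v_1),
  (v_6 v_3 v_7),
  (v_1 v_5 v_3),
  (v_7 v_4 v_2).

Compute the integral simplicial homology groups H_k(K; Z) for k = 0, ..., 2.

H_0 = Z,  H_1 = Z ⊕ Z_2,  H_2 = 0.

Fix the vertex order v_0 < v_1 < v_2 < v_3 < v_4 < v_5 < v_6 < v_7 < v_8 and write every simplex with vertices in increasing order. Then dim K = 2 and the simplices of K are:

  0-simplices (9): [v_0], [v_1], [v_2], [v_3], [v_4], [v_5], [v_6], [v_7], [v_8]
  1-simplices (27): (27 of them)
  2-simplices (18): (18 of them)

so the chain groups are C_0 ≅ Z^9, C_1 ≅ Z^27, C_2 ≅ Z^18.

Boundary ∂_1: C_1 → C_0 sends each edge [p,q] (with p < q) to q − p. For instance
  ∂[v_6,v_8] = [v_8] − [v_6].
The 9×27 boundary matrix has rank 8 and Smith normal form diag(1,1,1,1,1,1,1,1).

Boundary ∂_2: C_2 → C_1 sends each 2-simplex [p,q,r] to [q,r] − [p,r] + [p,q]. For instance
  ∂[v_0,v_4,v_8] = [v_4,v_8] − [v_0,v_8] + [v_0,v_4],
  ∂[v_1,v_3,v_5] = [v_3,v_5] − [v_1,v_5] + [v_1,v_3].
As a 27×18 matrix over Z this has rank 18, with invariant factors (1,1,1,1,1,1,1,1,1,1,1,1,1,1,1,1,1,2).

Reading off H_k = ker ∂_k / im ∂_{k+1}:

  H_0: rank C_0 − rank ∂_1 = 9 − 8 = 1, and the invariant factors of ∂_1 are all 1, so H_0 = Z.
  H_1: rank ker ∂_1 − rank ∂_2 = (27 − 8) − 18 = 1, and ∂_2 has invariant factor 2 > 1, so H_1 = Z ⊕ Z_2.
  H_2: rank ker ∂_2 − rank ∂_3 = (18 − 18) − 0 = 0, and there is no ∂_3, so H_2 = 0.

As a check, the Euler characteristic is 9 − 27 + 18 = 0, which agrees with 1 − 1 + 0 = 0.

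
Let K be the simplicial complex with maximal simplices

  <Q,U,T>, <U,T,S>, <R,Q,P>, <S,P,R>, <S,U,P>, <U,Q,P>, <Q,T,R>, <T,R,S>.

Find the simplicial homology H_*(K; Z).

H_0 ≅ Z,  H_1 = 0,  H_2 ≅ Z.

Order the vertices as P < Q < R < S < T < U. Listing each simplex with vertices in this order, K has dimension 2 with simplices:

  0-simplices (6): P, Q, R, S, T, U
  1-simplices (12): PQ, PR, PS, PU, QR, QT, QU, RS, RT, ST, SU, TU
  2-simplices (8): PQR, PQU, PRS, PSU, QRT, QTU, RST, STU

so the chain groups are C_0 ≅ Z^6, C_1 ≅ Z^12, C_2 ≅ Z^8.

The boundary map ∂_1: C_1 → C_0 is given by ∂[p,q] = [q] − [p]. For instance
  ∂QR = R − Q.
The 6×12 boundary matrix has rank 5 and Smith normal form diag(1,1,1,1,1).

∂_2: C_2 → C_1 sends each 2-simplex [p,q,r] to [q,r] − [p,r] + [p,q]. For instance
  ∂PSU = SU − PU + PS,
  ∂PQR = QR − PR + PQ.
This gives a 12×8 integer matrix of rank 7; reducing to Smith normal form yields diagonal entries (1,1,1,1,1,1,1).

Now H_k = ker ∂_k / im ∂_{k+1}, so:

  H_0: rank C_0 − rank ∂_1 = 6 − 5 = 1, and the invariant factors of ∂_1 are all 1, so H_0 ≅ Z.
  H_1: rank ker ∂_1 − rank ∂_2 = (12 − 5) − 7 = 0, and the invariant factors of ∂_2 are all 1, so H_1 ≅ 0.
  H_2: rank ker ∂_2 − rank ∂_3 = (8 − 7) − 0 = 1, and there is no ∂_3, so H_2 ≅ Z.

As a check, the Euler characteristic is 6 − 12 + 8 = 2, which agrees with 1 − 0 + 1 = 2.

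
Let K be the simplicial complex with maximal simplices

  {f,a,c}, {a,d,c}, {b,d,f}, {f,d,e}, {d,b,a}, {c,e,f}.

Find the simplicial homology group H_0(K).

H_0 = Z.

Take the total order a < b < c < d < e < f on the vertex set. Then K (dimension 2) consists of the simplices:

  0-simplices (6): a, b, c, d, e, f
  1-simplices (12): ab, ac, ad, af, bd, bf, cd, ce, cf, de, df, ef
  2-simplices (6): abd, acd, acf, bdf, cef, def

giving chain groups C_0 ≅ Z^6, C_1 ≅ Z^12, C_2 ≅ Z^6.

The boundary map ∂_1: C_1 → C_0 maps an edge to its endpoints' difference, ∂[p,q] = q − p. For instance
  ∂df = f − d.
This gives a 6×12 integer matrix of rank 5; reducing to Smith normal form yields diagonal entries (1,1,1,1,1).

∂_2: C_2 → C_1 maps a triangle to the signed sum of its edges. For instance
  ∂abd = bd − ad + ab,
  ∂def = ef − df + de.
The 12×6 boundary matrix has rank 6 and Smith normal form diag(1,1,1,1,1,1).

From H_k ≅ ker(∂_k) / im(∂_{k+1}) we obtain:

  H_0: rank C_0 − rank ∂_1 = 6 − 5 = 1, and the invariant factors of ∂_1 are all 1, so H_0 = Z.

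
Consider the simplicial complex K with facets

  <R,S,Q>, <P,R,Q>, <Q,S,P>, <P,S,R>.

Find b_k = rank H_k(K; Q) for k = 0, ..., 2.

b_0 = 1, b_1 = 0, b_2 = 1.

Fix the vertex order P < Q < R < S and write every simplex with vertices in increasing order. Then dim K = 2 and the simplices of K are:

  0-simplices (4): P, Q, R, S
  1-simplices (6): PQ, PR, PS, QR, QS, RS
  2-simplices (4): PQR, PQS, PRS, QRS

giving chain groups C_0 ≅ Z^4, C_1 ≅ Z^6, C_2 ≅ Z^4.

The boundary map ∂_1: C_1 → C_0 maps an edge to its endpoints' difference, ∂[p,q] = q − p.
The resulting 4×6 matrix has rank 3, and its Smith normal form has invariant factors (1,1,1).

The boundary map ∂_2: C_2 → C_1 sends each 2-simplex [p,q,r] to [q,r] − [p,r] + [p,q]. For instance
  ∂PQS = QS − PS + PQ,
  ∂QRS = RS − QS + QR.
The resulting 6×4 matrix has rank 3, and its Smith normal form has invariant factors (1,1,1).

Now H_k = ker ∂_k / im ∂_{k+1}, so:

  H_0: rank C_0 − rank ∂_1 = 4 − 3 = 1, and the invariant factors of ∂_1 are all 1, so H_0 = Z.
  H_1: rank ker ∂_1 − rank ∂_2 = (6 − 3) − 3 = 0, and the invariant factors of ∂_2 are all 1, so H_1 = 0.
  H_2: rank ker ∂_2 − rank ∂_3 = (4 − 3) − 0 = 1, and there is no ∂_3, so H_2 = Z.

As a check, the Euler characteristic is 4 − 6 + 4 = 2, which agrees with 1 − 0 + 1 = 2.

Hence the Betti numbers are b_0 = 1, b_1 = 0, b_2 = 1.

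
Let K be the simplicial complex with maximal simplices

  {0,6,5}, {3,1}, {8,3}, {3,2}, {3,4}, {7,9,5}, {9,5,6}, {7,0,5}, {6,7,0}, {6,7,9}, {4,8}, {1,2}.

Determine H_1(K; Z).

H_1 ≅ Z^2.

Order the vertices as 0 < 1 < 2 < 3 < 4 < 5 < 6 < 7 < 8 < 9. Listing each simplex with vertices in this order, K has dimension 2 with simplices:

  0-simplices (10): [0], [1], [2], [3], [4], [5], [6], [7], [8], [9]
  1-simplices (15): [0,5], [0,6], [0,7], [1,2], [1,3], [2,3], [3,4], [3,8], [4,8], [5,6], [5,7], [5,9], [6,7], [6,9], [7,9]
  2-simplices (6): [0,5,6], [0,5,7], [0,6,7], [5,6,9], [5,7,9], [6,7,9]

giving chain groups C_0 ≅ Z^10, C_1 ≅ Z^15, C_2 ≅ Z^6.

∂_1: C_1 → C_0 sends each edge [p,q] (with p < q) to q − p. For instance
  ∂[7,9] = [9] − [7].
The 10×15 boundary matrix has rank 8 and Smith normal form diag(1,1,1,1,1,1,1,1).

∂_2: C_2 → C_1 sends each 2-simplex [p,q,r] to [q,r] − [p,r] + [p,q]. For instance
  ∂[0,5,6] = [5,6] − [0,6] + [0,5],
  ∂[0,5,7] = [5,7] − [0,7] + [0,5].
This gives a 15×6 integer matrix of rank 5; reducing to Smith normal form yields diagonal entries (1,1,1,1,1).

Now H_k = ker ∂_k / im ∂_{k+1}, so:

  H_1: rank ker ∂_1 − rank ∂_2 = (15 − 8) − 5 = 2, and the invariant factors of ∂_2 are all 1, so H_1 ≅ Z^2.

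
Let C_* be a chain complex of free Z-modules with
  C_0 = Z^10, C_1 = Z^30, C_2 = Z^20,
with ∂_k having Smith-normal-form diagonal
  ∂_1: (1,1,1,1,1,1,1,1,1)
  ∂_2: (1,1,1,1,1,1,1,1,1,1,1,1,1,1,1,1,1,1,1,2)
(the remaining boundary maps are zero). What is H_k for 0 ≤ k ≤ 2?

H_0: b_0 = 10 − 0 − 9 = 1; torsion from ∂_1 factors > 1: none. So H_0 ≅ Z.
H_1: b_1 = 30 − 9 − 20 = 1; torsion from ∂_2 factors > 1: [2]. So H_1 ≅ Z × Z/2.
H_2: b_2 = 20 − 20 − 0 = 0; torsion from ∂_3 factors > 1: none. So H_2 ≅ 0.

H_0 ≅ Z,  H_1 ≅ Z × Z/2,  H_2 = 0.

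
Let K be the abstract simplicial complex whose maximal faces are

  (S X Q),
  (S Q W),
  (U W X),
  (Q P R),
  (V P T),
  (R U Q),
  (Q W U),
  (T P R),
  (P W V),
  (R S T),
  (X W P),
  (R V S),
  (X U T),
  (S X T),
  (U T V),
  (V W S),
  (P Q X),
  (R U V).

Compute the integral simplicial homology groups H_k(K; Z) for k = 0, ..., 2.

K has 9 vertices, 27 edges, 18 triangles.
rank ∂_0 = 0, rank ∂_1 = 8 ⇒ b_0 = 9 − 0 − 8 = 1; all invariant factors of ∂_1 are 1 so no torsion. So H_0 ≅ Z.
rank ∂_1 = 8, rank ∂_2 = 18 ⇒ b_1 = 27 − 8 − 18 = 1; ∂_2 has invariant factor(s) [2] giving torsion. So H_1 ≅ Z ⊕ Z_2.
rank ∂_2 = 18, rank ∂_3 = 0 ⇒ b_2 = 18 − 18 − 0 = 0. So H_2 ≅ 0.

H_0 = Z,  H_1 = Z ⊕ Z_2,  H_2 = 0.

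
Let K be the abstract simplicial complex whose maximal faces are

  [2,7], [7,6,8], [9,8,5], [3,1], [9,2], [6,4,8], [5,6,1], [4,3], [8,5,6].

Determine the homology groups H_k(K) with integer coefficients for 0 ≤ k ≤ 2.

H_0 = Z,  H_1 = Z^2,  H_2 = 0.

Order the vertices as 1 < 2 < 3 < 4 < 5 < 6 < 7 < 8 < 9. Listing each simplex with vertices in this order, K has dimension 2 with simplices:

  0-simplices (9): [1], [2], [3], [4], [5], [6], [7], [8], [9]
  1-simplices (15): [1,3], [1,5], [1,6], [2,7], [2,9], [3,4], [4,6], [4,8], [5,6], [5,8], [5,9], [6,7], [6,8], [7,8], [8,9]
  2-simplices (5): [1,5,6], [4,6,8], [5,6,8], [5,8,9], [6,7,8]

giving chain groups C_0 ≅ Z^9, C_1 ≅ Z^15, C_2 ≅ Z^5.

Boundary ∂_1: C_1 → C_0 is given by ∂[p,q] = [q] − [p].
This gives a 9×15 integer matrix of rank 8; reducing to Smith normal form yields diagonal entries (1,1,1,1,1,1,1,1).

Boundary ∂_2: C_2 → C_1 sends each 2-simplex [p,q,r] to [q,r] − [p,r] + [p,q]. For instance
  ∂[1,5,6] = [5,6] − [1,6] + [1,5],
  ∂[4,6,8] = [6,8] − [4,8] + [4,6].
As a 15×5 matrix over Z this has rank 5, with invariant factors (1,1,1,1,1).

Reading off H_k = ker ∂_k / im ∂_{k+1}:

  H_0: rank C_0 − rank ∂_1 = 9 − 8 = 1, and the invariant factors of ∂_1 are all 1, so H_0 = Z.
  H_1: rank ker ∂_1 − rank ∂_2 = (15 − 8) − 5 = 2, and the invariant factors of ∂_2 are all 1, so H_1 = Z^2.
  H_2: rank ker ∂_2 − rank ∂_3 = (5 − 5) − 0 = 0, and there is no ∂_3, so H_2 = 0.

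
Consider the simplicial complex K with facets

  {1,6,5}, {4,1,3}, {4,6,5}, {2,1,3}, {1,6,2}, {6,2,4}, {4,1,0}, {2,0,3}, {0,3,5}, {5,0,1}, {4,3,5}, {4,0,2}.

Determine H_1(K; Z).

Order the vertices as 0 < 1 < 2 < 3 < 4 < 5 < 6. Listing each simplex with vertices in this order, K has dimension 2 with simplices:

  0-simplices (7): [0], [1], [2], [3], [4], [5], [6]
  1-simplices (18): [0,1], [0,2], [0,3], [0,4], [0,5], [1,2], [1,3], [1,4], [1,5], [1,6], [2,3], [2,4], [2,6], [3,4], [3,5], [4,5], [4,6], [5,6]
  2-simplices (12): [0,1,4], [0,1,5], [0,2,3], [0,2,4], [0,3,5], [1,2,3], [1,2,6], [1,3,4], [1,5,6], [2,4,6], [3,4,5], [4,5,6]

Hence C_0 ≅ Z^7, C_1 ≅ Z^18, C_2 ≅ Z^12.

Boundary ∂_1: C_1 → C_0 is given by ∂[p,q] = [q] − [p]. For instance
  ∂[1,2] = [2] − [1].
This gives a 7×18 integer matrix of rank 6; reducing to Smith normal form yields diagonal entries (1,1,1,1,1,1).

The boundary map ∂_2: C_2 → C_1 maps a triangle to the signed sum of its edges. For instance
  ∂[3,4,5] = [4,5] − [3,5] + [3,4],
  ∂[0,2,4] = [2,4] − [0,4] + [0,2].
This gives a 18×12 integer matrix of rank 12; reducing to Smith normal form yields diagonal entries (1,1,1,1,1,1,1,1,1,1,1,2).

Now H_k = ker ∂_k / im ∂_{k+1}, so:

  H_1: rank ker ∂_1 − rank ∂_2 = (18 − 6) − 12 = 0, and ∂_2 has invariant factor 2 > 1, so H_1 ≅ Z_2.

(K is a triangulation of the real projective plane RP^2.)

H_1 ≅ Z_2.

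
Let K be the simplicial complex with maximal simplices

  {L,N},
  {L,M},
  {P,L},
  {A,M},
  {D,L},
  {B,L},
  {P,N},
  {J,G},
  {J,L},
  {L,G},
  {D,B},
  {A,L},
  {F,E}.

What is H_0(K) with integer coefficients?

H_0 ≅ Z^2.

K has 11 vertices, 13 edges.
rank ∂_0 = 0, rank ∂_1 = 9 ⇒ b_0 = 11 − 0 − 9 = 2; all invariant factors of ∂_1 are 1 so no torsion. So H_0 ≅ Z^2.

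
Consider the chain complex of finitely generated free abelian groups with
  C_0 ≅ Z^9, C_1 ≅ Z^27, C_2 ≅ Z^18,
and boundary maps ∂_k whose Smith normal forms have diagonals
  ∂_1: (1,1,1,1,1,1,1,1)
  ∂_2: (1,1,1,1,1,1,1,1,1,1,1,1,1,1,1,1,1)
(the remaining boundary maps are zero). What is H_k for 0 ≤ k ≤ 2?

H_0 ≅ Z,  H_1 ≅ Z^2,  H_2 ≅ Z.

H_0: b_0 = 9 − 0 − 8 = 1; torsion from ∂_1 factors > 1: none. So H_0 ≅ Z.
H_1: b_1 = 27 − 8 − 17 = 2; torsion from ∂_2 factors > 1: none. So H_1 ≅ Z^2.
H_2: b_2 = 18 − 17 − 0 = 1; torsion from ∂_3 factors > 1: none. So H_2 ≅ Z.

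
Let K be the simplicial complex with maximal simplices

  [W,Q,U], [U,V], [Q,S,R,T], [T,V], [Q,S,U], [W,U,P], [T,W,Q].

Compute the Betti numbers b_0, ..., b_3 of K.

b_0 = 1, b_1 = 1, b_2 = 0, b_3 = 0.

Take the total order P < Q < R < S < T < U < V < W on the vertex set. Then K (dimension 3) consists of the simplices:

  0-simplices (8): P, Q, R, S, T, U, V, W
  1-simplices (15): PU, PW, QR, QS, QT, QU, QW, RS, RT, ST, SU, TV, TW, UV, UW
  2-simplices (8): PUW, QRS, QRT, QST, QSU, QTW, QUW, RST
  3-simplices (1): QRST

giving chain groups C_0 ≅ Z^8, C_1 ≅ Z^15, C_2 ≅ Z^8, C_3 ≅ Z^1.

Boundary ∂_1: C_1 → C_0 sends each edge [p,q] (with p < q) to q − p.
As a 8×15 matrix over Z this has rank 7, with invariant factors (1,1,1,1,1,1,1).

The boundary map ∂_2: C_2 → C_1 acts by ∂[p,q,r] = [q,r] − [p,r] + [p,q]. For instance
  ∂QST = ST − QT + QS,
  ∂QTW = TW − QW + QT.
As a 15×8 matrix over Z this has rank 7, with invariant factors (1,1,1,1,1,1,1).

The boundary map ∂_3: C_3 → C_2 sends each 3-simplex σ to the alternating sum Σ_i (−1)^i (σ with its i-th vertex removed). For instance
  ∂QRST = RST − QST + QRT − QRS.
As a 8×1 matrix over Z this has rank 1, with invariant factors (1).

Now H_k = ker ∂_k / im ∂_{k+1}, so:

  H_0: rank C_0 − rank ∂_1 = 8 − 7 = 1, and the invariant factors of ∂_1 are all 1, so H_0 ≅ Z.
  H_1: rank ker ∂_1 − rank ∂_2 = (15 − 7) − 7 = 1, and the invariant factors of ∂_2 are all 1, so H_1 ≅ Z.
  H_2: rank ker ∂_2 − rank ∂_3 = (8 − 7) − 1 = 0, and the invariant factors of ∂_3 are all 1, so H_2 ≅ 0.
  H_3: rank ker ∂_3 − rank ∂_4 = (1 − 1) − 0 = 0, and there is no ∂_4, so H_3 ≅ 0.

As a check, the Euler characteristic is 8 − 15 + 8 − 1 = 0, which agrees with 1 − 1 + 0 − 0 = 0.

Hence the Betti numbers are b_0 = 1, b_1 = 1, b_2 = 0, b_3 = 0.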